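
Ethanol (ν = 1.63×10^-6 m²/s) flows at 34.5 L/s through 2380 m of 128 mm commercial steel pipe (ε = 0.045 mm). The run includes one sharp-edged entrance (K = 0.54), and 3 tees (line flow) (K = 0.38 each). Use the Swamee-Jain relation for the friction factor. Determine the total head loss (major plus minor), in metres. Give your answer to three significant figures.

V = 4Q/(πD²) = 2.681 m/s; V²/2g = 0.3664 m
Re = 2.11×10^5, ε/D = 3.52×10^-4 → f = 0.01801 (Swamee-Jain)
Major: h_f = f(L/D)·V²/2g = 0.01801·18594·0.3664 = 122.7 m
Minor: ΣK = 1.68; h_m = ΣK·V²/2g = 0.6155 m
Total H_L = 122.7 + 0.6155 = 123.3 m

H_L ≈ 123 m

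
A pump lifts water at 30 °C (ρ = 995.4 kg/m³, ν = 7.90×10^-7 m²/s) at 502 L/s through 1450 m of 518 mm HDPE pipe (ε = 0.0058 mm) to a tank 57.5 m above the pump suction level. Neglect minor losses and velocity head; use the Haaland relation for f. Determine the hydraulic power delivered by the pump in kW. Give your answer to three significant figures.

V = 4Q/(πD²) = 2.382 m/s; Re = 1.56×10^6; ε/D = 1.12×10^-5; f = 0.01104
h_f = f(L/D)V²/2g = 8.939 m
Total head H = z + h_f = 57.5 + 8.939 = 66.44 m
P_hyd = ρgQH = 995.4·9.81·0.502·66.44 = 325.7 kW

P_hyd ≈ 326 kW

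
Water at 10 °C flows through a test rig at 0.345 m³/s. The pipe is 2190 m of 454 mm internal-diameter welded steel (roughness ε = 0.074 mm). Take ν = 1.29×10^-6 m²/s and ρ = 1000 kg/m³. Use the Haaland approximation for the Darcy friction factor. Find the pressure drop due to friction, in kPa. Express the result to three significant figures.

Δp ≈ 158 kPa

V = 4Q/(πD²) = 4·0.345/(π·0.454²) = 2.131 m/s
Re = VD/ν = 2.131·0.454/1.29×10^-6 = 7.50×10^5 → turbulent
ε/D = 0.074/454 = 1.63×10^-4
Haaland: f = 0.01444
h_f = f(L/D)V²/(2g) = 0.01444·(2190/0.454)·2.131²/(2·9.81) = 16.13 m
Δp = ρg·h_f = 1000·9.81·16.13 = 158.2 kPa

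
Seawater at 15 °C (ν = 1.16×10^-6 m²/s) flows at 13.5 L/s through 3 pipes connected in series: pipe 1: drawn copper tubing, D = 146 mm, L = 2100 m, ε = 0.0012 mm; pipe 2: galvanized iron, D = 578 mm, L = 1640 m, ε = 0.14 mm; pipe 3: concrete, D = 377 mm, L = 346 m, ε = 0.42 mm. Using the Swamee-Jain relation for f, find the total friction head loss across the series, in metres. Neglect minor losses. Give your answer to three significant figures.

Pipe 1: V = 0.8064 m/s, Re = 1.01×10^5, ε/D = 8.22×10^-6, f = 0.01786, h_1 = f(L/D)V²/2g = 8.513 m
Pipe 2: V = 0.05145 m/s, Re = 2.56×10^4, ε/D = 2.42×10^-4, f = 0.02495, h_2 = f(L/D)V²/2g = 0.009552 m
Pipe 3: V = 0.1209 m/s, Re = 3.93×10^4, ε/D = 0.00111, f = 0.02533, h_3 = f(L/D)V²/2g = 0.01733 m
Series → Q common, losses add: H = Σh = 8.540 m

H ≈ 8.54 m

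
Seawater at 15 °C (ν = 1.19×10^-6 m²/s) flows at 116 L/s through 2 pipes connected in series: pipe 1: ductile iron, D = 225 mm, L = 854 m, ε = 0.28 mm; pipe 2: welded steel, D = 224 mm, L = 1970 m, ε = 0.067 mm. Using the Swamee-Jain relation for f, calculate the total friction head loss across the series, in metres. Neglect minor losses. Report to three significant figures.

Pipe 1: V = 2.917 m/s, Re = 5.52×10^5, ε/D = 0.00124, f = 0.02131, h_1 = f(L/D)V²/2g = 35.08 m
Pipe 2: V = 2.944 m/s, Re = 5.54×10^5, ε/D = 2.99×10^-4, f = 0.01625, h_2 = f(L/D)V²/2g = 63.13 m
Series → Q common, losses add: H = Σh = 98.21 m

H ≈ 98.2 m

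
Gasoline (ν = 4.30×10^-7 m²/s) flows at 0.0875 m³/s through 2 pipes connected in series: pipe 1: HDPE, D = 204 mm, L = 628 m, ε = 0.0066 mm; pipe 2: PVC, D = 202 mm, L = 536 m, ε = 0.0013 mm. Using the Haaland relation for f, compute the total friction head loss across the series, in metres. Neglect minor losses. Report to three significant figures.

Pipe 1: V = 2.677 m/s, Re = 1.27×10^6, ε/D = 3.24×10^-5, f = 0.01185, h_1 = f(L/D)V²/2g = 13.32 m
Pipe 2: V = 2.730 m/s, Re = 1.28×10^6, ε/D = 6.44×10^-6, f = 0.01125, h_2 = f(L/D)V²/2g = 11.34 m
Series → Q common, losses add: H = Σh = 24.66 m

H ≈ 24.7 m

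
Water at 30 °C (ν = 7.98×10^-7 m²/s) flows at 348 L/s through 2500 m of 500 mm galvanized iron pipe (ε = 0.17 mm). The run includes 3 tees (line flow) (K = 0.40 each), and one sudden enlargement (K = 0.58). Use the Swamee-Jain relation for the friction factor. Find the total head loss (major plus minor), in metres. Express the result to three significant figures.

V = 4Q/(πD²) = 1.772 m/s; V²/2g = 0.1601 m
Re = 1.11×10^6, ε/D = 3.40×10^-4 → f = 0.01604 (Swamee-Jain)
Major: h_f = f(L/D)·V²/2g = 0.01604·5000·0.1601 = 12.84 m
Minor: ΣK = 1.78; h_m = ΣK·V²/2g = 0.2850 m
Total H_L = 12.84 + 0.2850 = 13.12 m

H_L ≈ 13.1 m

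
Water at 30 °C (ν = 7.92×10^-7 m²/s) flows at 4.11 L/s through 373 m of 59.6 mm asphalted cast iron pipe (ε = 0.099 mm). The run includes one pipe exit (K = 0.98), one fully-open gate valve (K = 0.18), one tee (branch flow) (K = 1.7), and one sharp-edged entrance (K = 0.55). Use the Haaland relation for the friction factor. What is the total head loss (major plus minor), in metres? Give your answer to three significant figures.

H_L ≈ 16.9 m

V = 4Q/(πD²) = 1.473 m/s; V²/2g = 0.1106 m
Re = 1.11×10^5, ε/D = 0.00166 → f = 0.02389 (Haaland)
Major: h_f = f(L/D)·V²/2g = 0.02389·6258·0.1106 = 16.54 m
Minor: ΣK = 3.41; h_m = ΣK·V²/2g = 0.3772 m
Total H_L = 16.54 + 0.3772 = 16.92 m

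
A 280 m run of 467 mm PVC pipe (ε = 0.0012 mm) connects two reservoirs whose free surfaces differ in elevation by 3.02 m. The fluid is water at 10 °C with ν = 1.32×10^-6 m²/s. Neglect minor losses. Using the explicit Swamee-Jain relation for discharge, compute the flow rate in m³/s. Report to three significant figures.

Swamee-Jain (Type II): Q = -0.965·√(gD⁵h_f/L)·ln[ε/(3.7D) + √(3.17ν²L/(gD³h_f))]
√(gD⁵h_f/L) = √(9.81·0.467⁵·3.02/280) = 0.04848
ε/(3.7D) = 6.94×10^-7; √(3.17ν²L/(gD³h_f)) = 2.26×10^-5
Q = -0.965·0.04848·ln(2.333×10^-5) = 0.4990 m³/s
Check: V = 2.91 m/s, Re = 1.03×10^6, f = 0.01161, h_f = 3.01 m ≈ 3.02 m ✓

Q ≈ 0.499 m³/s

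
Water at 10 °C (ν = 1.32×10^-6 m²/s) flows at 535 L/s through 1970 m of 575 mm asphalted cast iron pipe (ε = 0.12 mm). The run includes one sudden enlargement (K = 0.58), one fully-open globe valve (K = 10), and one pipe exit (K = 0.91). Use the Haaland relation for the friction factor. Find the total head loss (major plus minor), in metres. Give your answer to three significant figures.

V = 4Q/(πD²) = 2.060 m/s; V²/2g = 0.2164 m
Re = 8.97×10^5, ε/D = 2.09×10^-4 → f = 0.01478 (Haaland)
Major: h_f = f(L/D)·V²/2g = 0.01478·3426·0.2164 = 10.95 m
Minor: ΣK = 11.5; h_m = ΣK·V²/2g = 2.486 m
Total H_L = 10.95 + 2.486 = 13.44 m

H_L ≈ 13.4 m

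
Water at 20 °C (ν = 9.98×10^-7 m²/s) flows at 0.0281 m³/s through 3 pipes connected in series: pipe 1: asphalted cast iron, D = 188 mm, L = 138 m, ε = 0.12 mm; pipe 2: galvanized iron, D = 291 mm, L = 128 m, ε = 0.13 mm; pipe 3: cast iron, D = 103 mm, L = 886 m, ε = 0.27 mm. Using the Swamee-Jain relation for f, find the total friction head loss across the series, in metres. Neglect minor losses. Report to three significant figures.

Pipe 1: V = 1.012 m/s, Re = 1.91×10^5, ε/D = 6.38×10^-4, f = 0.01970, h_1 = f(L/D)V²/2g = 0.7553 m
Pipe 2: V = 0.4225 m/s, Re = 1.23×10^5, ε/D = 4.47×10^-4, f = 0.01965, h_2 = f(L/D)V²/2g = 0.07865 m
Pipe 3: V = 3.372 m/s, Re = 3.48×10^5, ε/D = 0.00262, f = 0.02577, h_3 = f(L/D)V²/2g = 128.5 m
Series → Q common, losses add: H = Σh = 129.3 m

H ≈ 129 m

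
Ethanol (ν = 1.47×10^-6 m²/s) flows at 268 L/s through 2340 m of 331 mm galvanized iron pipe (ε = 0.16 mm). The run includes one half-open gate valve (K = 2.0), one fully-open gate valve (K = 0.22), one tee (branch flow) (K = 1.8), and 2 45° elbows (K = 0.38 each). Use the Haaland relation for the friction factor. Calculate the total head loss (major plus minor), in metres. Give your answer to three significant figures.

V = 4Q/(πD²) = 3.115 m/s; V²/2g = 0.4944 m
Re = 7.01×10^5, ε/D = 4.83×10^-4 → f = 0.01724 (Haaland)
Major: h_f = f(L/D)·V²/2g = 0.01724·7069·0.4944 = 60.25 m
Minor: ΣK = 4.78; h_m = ΣK·V²/2g = 2.363 m
Total H_L = 60.25 + 2.363 = 62.61 m

H_L ≈ 62.6 m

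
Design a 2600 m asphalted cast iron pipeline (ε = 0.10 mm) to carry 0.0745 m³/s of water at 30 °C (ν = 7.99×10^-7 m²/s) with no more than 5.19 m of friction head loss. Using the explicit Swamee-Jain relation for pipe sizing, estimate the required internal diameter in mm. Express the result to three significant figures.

Swamee-Jain (Type III): D = 0.66·[ε^1.25·(LQ²/(gh_f))^4.75 + ν·Q^9.4·(L/(gh_f))^5.2]^0.04
LQ²/(gh_f) = 0.2834; L/(gh_f) = 51.07
Term 1 = ε^1.25·(…)^4.75 = 2.51×10^-8; Term 2 = ν·Q^9.4·(…)^5.2 = 1.52×10^-8
D = 0.66·(2.51×10^-8 + 1.52×10^-8)^0.04 = 0.3340 m = 334 mm
Check: V = 0.850 m/s, Re = 3.55×10^5, f = 0.01680, h_f = 4.82 m ≈ 5.19 m ✓

D ≈ 334 mm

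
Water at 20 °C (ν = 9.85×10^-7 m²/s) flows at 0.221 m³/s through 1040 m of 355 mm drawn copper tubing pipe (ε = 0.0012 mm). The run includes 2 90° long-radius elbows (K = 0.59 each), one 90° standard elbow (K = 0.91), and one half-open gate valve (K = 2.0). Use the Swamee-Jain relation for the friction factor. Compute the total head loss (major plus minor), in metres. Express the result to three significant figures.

V = 4Q/(πD²) = 2.233 m/s; V²/2g = 0.2541 m
Re = 8.05×10^5, ε/D = 3.38×10^-6 → f = 0.01212 (Swamee-Jain)
Major: h_f = f(L/D)·V²/2g = 0.01212·2930·0.2541 = 9.020 m
Minor: ΣK = 4.09; h_m = ΣK·V²/2g = 1.039 m
Total H_L = 9.020 + 1.039 = 10.06 m

H_L ≈ 10.1 m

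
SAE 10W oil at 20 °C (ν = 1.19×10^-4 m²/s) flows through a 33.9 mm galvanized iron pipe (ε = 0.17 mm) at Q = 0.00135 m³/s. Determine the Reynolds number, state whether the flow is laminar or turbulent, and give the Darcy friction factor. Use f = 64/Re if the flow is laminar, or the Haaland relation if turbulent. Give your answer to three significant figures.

V = 4Q/(πD²) = 1.496 m/s
Re = VD/ν = 1.496·0.0339/1.19×10^-4 = 426
Re < 2300 → laminar → f = 64/Re = 0.1502

Re ≈ 426; laminar; f = 64/Re ≈ 0.150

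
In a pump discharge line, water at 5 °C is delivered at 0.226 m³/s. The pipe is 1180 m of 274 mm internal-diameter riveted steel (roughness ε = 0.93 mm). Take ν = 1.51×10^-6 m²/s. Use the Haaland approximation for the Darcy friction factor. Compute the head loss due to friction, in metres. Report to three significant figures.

h_f ≈ 88.1 m

V = 4Q/(πD²) = 4·0.226/(π·0.274²) = 3.833 m/s
Re = VD/ν = 3.833·0.274/1.51×10^-6 = 6.95×10^5 → turbulent
ε/D = 0.93/274 = 0.00339
Haaland: f = 0.02731
h_f = f(L/D)V²/(2g) = 0.02731·(1180/0.274)·3.833²/(2·9.81) = 88.07 m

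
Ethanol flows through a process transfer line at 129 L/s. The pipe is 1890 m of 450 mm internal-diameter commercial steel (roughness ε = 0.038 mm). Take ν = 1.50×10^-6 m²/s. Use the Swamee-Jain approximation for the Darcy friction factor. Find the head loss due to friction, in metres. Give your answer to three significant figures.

V = 4Q/(πD²) = 4·0.129/(π·0.450²) = 0.8111 m/s
Re = VD/ν = 0.8111·0.450/1.50×10^-6 = 2.43×10^5 → turbulent
ε/D = 0.038/450 = 8.44×10^-5
Swamee-Jain: f = 0.01577
h_f = f(L/D)V²/(2g) = 0.01577·(1890/0.450)·0.8111²/(2·9.81) = 2.221 m

h_f ≈ 2.22 m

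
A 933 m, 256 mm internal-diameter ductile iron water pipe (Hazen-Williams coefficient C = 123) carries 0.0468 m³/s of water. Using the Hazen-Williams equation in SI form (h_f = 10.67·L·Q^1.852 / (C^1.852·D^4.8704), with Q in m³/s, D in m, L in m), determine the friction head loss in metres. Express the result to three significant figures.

h_f ≈ 3.52 m

h_f = 10.67·933·0.0468^1.852 / (123^1.852·0.256^4.8704) = 3.523 m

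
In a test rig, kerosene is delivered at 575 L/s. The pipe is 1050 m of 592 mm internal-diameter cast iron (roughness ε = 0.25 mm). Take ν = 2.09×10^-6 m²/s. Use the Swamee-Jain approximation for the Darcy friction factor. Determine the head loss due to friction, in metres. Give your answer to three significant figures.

h_f ≈ 6.75 m

V = 4Q/(πD²) = 4·0.575/(π·0.592²) = 2.089 m/s
Re = VD/ν = 2.089·0.592/2.09×10^-6 = 5.92×10^5 → turbulent
ε/D = 0.25/592 = 4.22×10^-4
Swamee-Jain: f = 0.01712
h_f = f(L/D)V²/(2g) = 0.01712·(1050/0.592)·2.089²/(2·9.81) = 6.753 m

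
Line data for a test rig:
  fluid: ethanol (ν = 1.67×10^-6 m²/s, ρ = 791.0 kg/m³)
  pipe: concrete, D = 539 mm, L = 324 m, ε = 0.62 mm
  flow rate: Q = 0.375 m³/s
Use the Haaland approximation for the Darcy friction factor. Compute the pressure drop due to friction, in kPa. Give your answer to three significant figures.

V = 4Q/(πD²) = 4·0.375/(π·0.539²) = 1.643 m/s
Re = VD/ν = 1.643·0.539/1.67×10^-6 = 5.30×10^5 → turbulent
ε/D = 0.62/539 = 0.00115
Haaland: f = 0.02081
h_f = f(L/D)V²/(2g) = 0.02081·(324/0.539)·1.643²/(2·9.81) = 1.722 m
Δp = ρg·h_f = 791.0·9.81·1.722 = 13.36 kPa

Δp ≈ 13.4 kPa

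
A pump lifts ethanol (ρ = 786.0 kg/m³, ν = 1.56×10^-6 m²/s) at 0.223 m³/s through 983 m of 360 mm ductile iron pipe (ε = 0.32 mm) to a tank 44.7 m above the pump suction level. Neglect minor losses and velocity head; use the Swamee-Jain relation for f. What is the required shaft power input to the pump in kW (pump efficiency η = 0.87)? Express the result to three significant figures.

V = 4Q/(πD²) = 2.191 m/s; Re = 5.06×10^5; ε/D = 8.89×10^-4; f = 0.01985
h_f = f(L/D)V²/2g = 13.26 m
Total head H = z + h_f = 44.7 + 13.26 = 57.96 m
P_hyd = ρgQH = 786.0·9.81·0.223·57.96 = 99.66 kW
P_shaft = P_hyd/η = 99.66/0.87 = 114.5 kW

P_shaft ≈ 115 kW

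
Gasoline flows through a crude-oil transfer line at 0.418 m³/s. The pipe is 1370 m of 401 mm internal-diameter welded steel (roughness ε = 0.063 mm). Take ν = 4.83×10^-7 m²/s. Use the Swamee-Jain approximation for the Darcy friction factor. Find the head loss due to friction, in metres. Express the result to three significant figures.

h_f ≈ 26.0 m

V = 4Q/(πD²) = 4·0.418/(π·0.401²) = 3.310 m/s
Re = VD/ν = 3.310·0.401/4.83×10^-7 = 2.75×10^6 → turbulent
ε/D = 0.063/401 = 1.57×10^-4
Swamee-Jain: f = 0.01360
h_f = f(L/D)V²/(2g) = 0.01360·(1370/0.401)·3.310²/(2·9.81) = 25.95 m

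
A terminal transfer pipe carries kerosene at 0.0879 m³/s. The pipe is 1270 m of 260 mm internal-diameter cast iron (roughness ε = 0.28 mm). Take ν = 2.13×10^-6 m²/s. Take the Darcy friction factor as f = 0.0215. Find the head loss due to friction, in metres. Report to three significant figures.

h_f ≈ 14.7 m

V = 4Q/(πD²) = 4·0.0879/(π·0.260²) = 1.656 m/s
h_f = f(L/D)V²/(2g) = 0.02150·(1270/0.260)·1.656²/(2·9.81) = 14.67 m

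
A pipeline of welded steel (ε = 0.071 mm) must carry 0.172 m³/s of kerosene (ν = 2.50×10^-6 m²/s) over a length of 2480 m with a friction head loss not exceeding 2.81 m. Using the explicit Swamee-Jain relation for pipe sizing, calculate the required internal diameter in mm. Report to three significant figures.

Swamee-Jain (Type III): D = 0.66·[ε^1.25·(LQ²/(gh_f))^4.75 + ν·Q^9.4·(L/(gh_f))^5.2]^0.04
LQ²/(gh_f) = 2.662; L/(gh_f) = 89.97
Term 1 = ε^1.25·(…)^4.75 = 6.81×10^-4; Term 2 = ν·Q^9.4·(…)^5.2 = 0.00236
D = 0.66·(6.81×10^-4 + 0.00236)^0.04 = 0.5234 m = 523 mm
Check: V = 0.799 m/s, Re = 1.67×10^5, f = 0.01712, h_f = 2.64 m ≈ 2.81 m ✓

D ≈ 523 mm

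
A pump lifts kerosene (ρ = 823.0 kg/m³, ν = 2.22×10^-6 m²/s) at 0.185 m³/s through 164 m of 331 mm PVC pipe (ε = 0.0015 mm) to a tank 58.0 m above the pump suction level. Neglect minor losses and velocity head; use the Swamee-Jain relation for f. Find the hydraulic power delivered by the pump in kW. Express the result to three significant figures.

V = 4Q/(πD²) = 2.150 m/s; Re = 3.21×10^5; ε/D = 4.53×10^-6; f = 0.01425
h_f = f(L/D)V²/2g = 1.664 m
Total head H = z + h_f = 58.0 + 1.664 = 59.66 m
P_hyd = ρgQH = 823.0·9.81·0.185·59.66 = 89.11 kW

P_hyd ≈ 89.1 kW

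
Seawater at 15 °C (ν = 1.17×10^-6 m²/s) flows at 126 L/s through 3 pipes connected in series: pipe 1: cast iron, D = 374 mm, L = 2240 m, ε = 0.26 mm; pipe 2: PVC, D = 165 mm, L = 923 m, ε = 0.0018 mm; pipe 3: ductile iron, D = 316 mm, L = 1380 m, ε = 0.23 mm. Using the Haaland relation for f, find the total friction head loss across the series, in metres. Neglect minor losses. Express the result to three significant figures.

H ≈ 139 m

Pipe 1: V = 1.147 m/s, Re = 3.67×10^5, ε/D = 6.95×10^-4, f = 0.01894, h_1 = f(L/D)V²/2g = 7.607 m
Pipe 2: V = 5.893 m/s, Re = 8.31×10^5, ε/D = 1.09×10^-5, f = 0.01213, h_2 = f(L/D)V²/2g = 120.1 m
Pipe 3: V = 1.607 m/s, Re = 4.34×10^5, ε/D = 7.28×10^-4, f = 0.01898, h_3 = f(L/D)V²/2g = 10.91 m
Series → Q common, losses add: H = Σh = 138.6 m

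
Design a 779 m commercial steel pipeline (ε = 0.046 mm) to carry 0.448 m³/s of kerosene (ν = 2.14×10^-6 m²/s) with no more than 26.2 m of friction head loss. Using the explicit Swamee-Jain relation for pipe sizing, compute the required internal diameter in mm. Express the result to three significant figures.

Swamee-Jain (Type III): D = 0.66·[ε^1.25·(LQ²/(gh_f))^4.75 + ν·Q^9.4·(L/(gh_f))^5.2]^0.04
LQ²/(gh_f) = 0.6083; L/(gh_f) = 3.031
Term 1 = ε^1.25·(…)^4.75 = 3.57×10^-7; Term 2 = ν·Q^9.4·(…)^5.2 = 3.60×10^-7
D = 0.66·(3.57×10^-7 + 3.60×10^-7)^0.04 = 0.3748 m = 375 mm
Check: V = 4.06 m/s, Re = 7.11×10^5, f = 0.01422, h_f = 24.9 m ≈ 26.2 m ✓

D ≈ 375 mm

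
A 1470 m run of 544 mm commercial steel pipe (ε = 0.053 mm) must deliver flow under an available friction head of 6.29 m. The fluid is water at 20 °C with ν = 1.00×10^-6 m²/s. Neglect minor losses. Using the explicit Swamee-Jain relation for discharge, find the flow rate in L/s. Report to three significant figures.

Swamee-Jain (Type II): Q = -0.965·√(gD⁵h_f/L)·ln[ε/(3.7D) + √(3.17ν²L/(gD³h_f))]
√(gD⁵h_f/L) = √(9.81·0.544⁵·6.29/1470) = 0.04472
ε/(3.7D) = 2.63×10^-5; √(3.17ν²L/(gD³h_f)) = 2.17×10^-5
Q = -0.965·0.04472·ln(4.799×10^-5) = 0.4292 m³/s
Check: V = 1.85 m/s, Re = 1.00×10^6, f = 0.01346, h_f = 6.32 m ≈ 6.29 m ✓

Q ≈ 429 L/s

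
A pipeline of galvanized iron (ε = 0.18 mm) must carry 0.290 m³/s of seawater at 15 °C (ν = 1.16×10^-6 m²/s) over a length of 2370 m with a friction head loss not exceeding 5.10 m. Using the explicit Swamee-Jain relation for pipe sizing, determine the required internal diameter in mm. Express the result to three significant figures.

D ≈ 565 mm

Swamee-Jain (Type III): D = 0.66·[ε^1.25·(LQ²/(gh_f))^4.75 + ν·Q^9.4·(L/(gh_f))^5.2]^0.04
LQ²/(gh_f) = 3.984; L/(gh_f) = 47.37
Term 1 = ε^1.25·(…)^4.75 = 0.0148; Term 2 = ν·Q^9.4·(…)^5.2 = 0.00529
D = 0.66·(0.0148 + 0.00529)^0.04 = 0.5645 m = 565 mm
Check: V = 1.16 m/s, Re = 5.64×10^5, f = 0.01639, h_f = 4.71 m ≈ 5.10 m ✓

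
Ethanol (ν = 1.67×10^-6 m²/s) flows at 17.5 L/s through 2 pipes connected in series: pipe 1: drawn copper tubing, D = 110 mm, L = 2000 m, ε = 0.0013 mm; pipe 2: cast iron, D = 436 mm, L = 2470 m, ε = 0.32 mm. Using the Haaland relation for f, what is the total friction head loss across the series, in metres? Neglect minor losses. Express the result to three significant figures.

H ≈ 54.1 m

Pipe 1: V = 1.841 m/s, Re = 1.21×10^5, ε/D = 1.18×10^-5, f = 0.01718, h_1 = f(L/D)V²/2g = 53.98 m
Pipe 2: V = 0.1172 m/s, Re = 3.06×10^4, ε/D = 7.34×10^-4, f = 0.02493, h_2 = f(L/D)V²/2g = 0.09891 m
Series → Q common, losses add: H = Σh = 54.07 m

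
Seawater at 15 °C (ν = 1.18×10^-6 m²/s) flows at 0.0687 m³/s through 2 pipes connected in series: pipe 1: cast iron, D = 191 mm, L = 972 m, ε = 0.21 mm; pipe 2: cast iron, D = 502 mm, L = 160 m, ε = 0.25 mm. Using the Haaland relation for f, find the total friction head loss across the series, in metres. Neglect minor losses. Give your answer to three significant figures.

Pipe 1: V = 2.398 m/s, Re = 3.88×10^5, ε/D = 0.00110, f = 0.02076, h_1 = f(L/D)V²/2g = 30.96 m
Pipe 2: V = 0.3471 m/s, Re = 1.48×10^5, ε/D = 4.98×10^-4, f = 0.01917, h_2 = f(L/D)V²/2g = 0.03752 m
Series → Q common, losses add: H = Σh = 31.00 m

H ≈ 31.0 m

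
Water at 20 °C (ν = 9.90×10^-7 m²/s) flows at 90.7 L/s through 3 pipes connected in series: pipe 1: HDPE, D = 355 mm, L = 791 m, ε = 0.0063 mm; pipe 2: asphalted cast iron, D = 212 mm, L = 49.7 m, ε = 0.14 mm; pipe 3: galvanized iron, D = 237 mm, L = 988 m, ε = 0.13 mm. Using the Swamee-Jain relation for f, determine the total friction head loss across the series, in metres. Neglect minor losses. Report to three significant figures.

Pipe 1: V = 0.9163 m/s, Re = 3.29×10^5, ε/D = 1.77×10^-5, f = 0.01435, h_1 = f(L/D)V²/2g = 1.368 m
Pipe 2: V = 2.569 m/s, Re = 5.50×10^5, ε/D = 6.60×10^-4, f = 0.01864, h_2 = f(L/D)V²/2g = 1.470 m
Pipe 3: V = 2.056 m/s, Re = 4.92×10^5, ε/D = 5.49×10^-4, f = 0.01809, h_3 = f(L/D)V²/2g = 16.24 m
Series → Q common, losses add: H = Σh = 19.08 m

H ≈ 19.1 m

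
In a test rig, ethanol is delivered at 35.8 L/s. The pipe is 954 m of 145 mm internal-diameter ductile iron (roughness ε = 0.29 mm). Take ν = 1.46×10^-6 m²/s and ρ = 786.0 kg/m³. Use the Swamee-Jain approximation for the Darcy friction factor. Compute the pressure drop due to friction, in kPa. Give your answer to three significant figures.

Δp ≈ 297 kPa

V = 4Q/(πD²) = 4·0.0358/(π·0.145²) = 2.168 m/s
Re = VD/ν = 2.168·0.145/1.46×10^-6 = 2.15×10^5 → turbulent
ε/D = 0.29/145 = 0.00200
Swamee-Jain: f = 0.02442
h_f = f(L/D)V²/(2g) = 0.02442·(954/0.145)·2.168²/(2·9.81) = 38.49 m
Δp = ρg·h_f = 786.0·9.81·38.49 = 296.8 kPa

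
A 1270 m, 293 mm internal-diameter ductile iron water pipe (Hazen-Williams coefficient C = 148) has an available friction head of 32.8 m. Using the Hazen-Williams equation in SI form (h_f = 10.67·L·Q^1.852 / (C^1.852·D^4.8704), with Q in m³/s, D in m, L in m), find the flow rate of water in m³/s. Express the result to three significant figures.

Rearranging: Q = [h_f·C^1.852·D^4.8704 / (10.67·L)]^(1/1.852)
Q = [32.8·148^1.852·0.293^4.8704 / (10.67·1270)]^0.540 = 0.2268 m³/s

Q ≈ 0.227 m³/s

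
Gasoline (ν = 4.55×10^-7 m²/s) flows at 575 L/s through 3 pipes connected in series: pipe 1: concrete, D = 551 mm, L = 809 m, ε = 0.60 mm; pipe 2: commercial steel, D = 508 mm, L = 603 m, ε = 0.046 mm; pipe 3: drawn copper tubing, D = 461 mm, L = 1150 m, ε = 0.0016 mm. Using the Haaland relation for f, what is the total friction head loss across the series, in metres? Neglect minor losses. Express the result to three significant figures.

Pipe 1: V = 2.411 m/s, Re = 2.92×10^6, ε/D = 0.00109, f = 0.02018, h_1 = f(L/D)V²/2g = 8.780 m
Pipe 2: V = 2.837 m/s, Re = 3.17×10^6, ε/D = 9.06×10^-5, f = 0.01230, h_2 = f(L/D)V²/2g = 5.989 m
Pipe 3: V = 3.445 m/s, Re = 3.49×10^6, ε/D = 3.47×10^-6, f = 0.009630, h_3 = f(L/D)V²/2g = 14.53 m
Series → Q common, losses add: H = Σh = 29.30 m

H ≈ 29.3 m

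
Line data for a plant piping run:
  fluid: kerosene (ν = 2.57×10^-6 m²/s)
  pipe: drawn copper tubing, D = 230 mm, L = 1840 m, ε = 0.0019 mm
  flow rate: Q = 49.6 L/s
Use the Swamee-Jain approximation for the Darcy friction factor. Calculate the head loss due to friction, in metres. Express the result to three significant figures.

h_f ≈ 10.3 m

V = 4Q/(πD²) = 4·0.0496/(π·0.230²) = 1.194 m/s
Re = VD/ν = 1.194·0.230/2.57×10^-6 = 1.07×10^5 → turbulent
ε/D = 0.0019/230 = 8.26×10^-6
Swamee-Jain: f = 0.01767
h_f = f(L/D)V²/(2g) = 0.01767·(1840/0.230)·1.194²/(2·9.81) = 10.27 m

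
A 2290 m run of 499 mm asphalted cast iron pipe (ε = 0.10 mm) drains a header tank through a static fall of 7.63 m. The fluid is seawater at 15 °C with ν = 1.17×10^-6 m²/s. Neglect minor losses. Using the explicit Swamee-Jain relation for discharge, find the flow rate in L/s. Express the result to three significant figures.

Q ≈ 287 L/s

Swamee-Jain (Type II): Q = -0.965·√(gD⁵h_f/L)·ln[ε/(3.7D) + √(3.17ν²L/(gD³h_f))]
√(gD⁵h_f/L) = √(9.81·0.499⁵·7.63/2290) = 0.03180
ε/(3.7D) = 5.42×10^-5; √(3.17ν²L/(gD³h_f)) = 3.27×10^-5
Q = -0.965·0.03180·ln(8.685×10^-5) = 0.2870 m³/s
Check: V = 1.47 m/s, Re = 6.26×10^5, f = 0.01524, h_f = 7.67 m ≈ 7.63 m ✓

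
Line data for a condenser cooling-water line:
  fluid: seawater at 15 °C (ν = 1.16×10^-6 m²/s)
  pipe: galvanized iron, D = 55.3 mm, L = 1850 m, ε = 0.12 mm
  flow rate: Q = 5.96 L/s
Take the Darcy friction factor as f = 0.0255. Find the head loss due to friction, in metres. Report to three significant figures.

V = 4Q/(πD²) = 4·0.00596/(π·0.0553²) = 2.481 m/s
h_f = f(L/D)V²/(2g) = 0.02550·(1850/0.0553)·2.481²/(2·9.81) = 267.7 m

h_f ≈ 268 m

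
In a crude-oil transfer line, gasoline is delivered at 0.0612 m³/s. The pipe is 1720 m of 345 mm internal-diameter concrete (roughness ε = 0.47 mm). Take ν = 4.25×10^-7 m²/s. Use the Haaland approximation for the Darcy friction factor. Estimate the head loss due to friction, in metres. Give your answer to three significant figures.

V = 4Q/(πD²) = 4·0.0612/(π·0.345²) = 0.6547 m/s
Re = VD/ν = 0.6547·0.345/4.25×10^-7 = 5.31×10^5 → turbulent
ε/D = 0.47/345 = 0.00136
Haaland: f = 0.02164
h_f = f(L/D)V²/(2g) = 0.02164·(1720/0.345)·0.6547²/(2·9.81) = 2.357 m

h_f ≈ 2.36 m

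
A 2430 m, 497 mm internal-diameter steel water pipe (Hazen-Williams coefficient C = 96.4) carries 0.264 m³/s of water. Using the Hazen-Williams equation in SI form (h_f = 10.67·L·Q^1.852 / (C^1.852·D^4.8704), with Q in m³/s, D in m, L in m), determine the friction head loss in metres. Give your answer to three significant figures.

h_f ≈ 14.0 m

h_f = 10.67·2430·0.264^1.852 / (96.4^1.852·0.497^4.8704) = 14.03 m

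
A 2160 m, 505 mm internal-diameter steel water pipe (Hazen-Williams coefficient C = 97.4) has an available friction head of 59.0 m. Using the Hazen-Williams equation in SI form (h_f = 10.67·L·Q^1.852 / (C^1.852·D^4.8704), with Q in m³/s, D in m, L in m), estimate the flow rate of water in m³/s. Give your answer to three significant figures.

Rearranging: Q = [h_f·C^1.852·D^4.8704 / (10.67·L)]^(1/1.852)
Q = [59.0·97.4^1.852·0.505^4.8704 / (10.67·2160)]^0.540 = 0.6439 m³/s

Q ≈ 0.644 m³/s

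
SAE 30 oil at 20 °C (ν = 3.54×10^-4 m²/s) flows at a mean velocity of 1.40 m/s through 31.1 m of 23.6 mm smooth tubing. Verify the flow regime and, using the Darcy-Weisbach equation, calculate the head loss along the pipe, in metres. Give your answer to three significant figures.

Re = VD/ν = 1.40·0.02360/3.54×10^-4 = 93.3 → laminar (Re < 2300)
f = 64/Re = 0.6857
h_f = f(L/D)V²/(2g) = 0.6857·(31.1/0.02360)·1.40²/(2·9.81) = 90.27 m

h_f ≈ 90.3 m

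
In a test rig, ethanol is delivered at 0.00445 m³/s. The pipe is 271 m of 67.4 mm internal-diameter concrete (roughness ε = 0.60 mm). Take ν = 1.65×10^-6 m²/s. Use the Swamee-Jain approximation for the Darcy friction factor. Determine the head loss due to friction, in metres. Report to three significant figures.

h_f ≈ 12.1 m

V = 4Q/(πD²) = 4·0.00445/(π·0.0674²) = 1.247 m/s
Re = VD/ν = 1.247·0.0674/1.65×10^-6 = 5.09×10^4 → turbulent
ε/D = 0.60/67.4 = 0.00890
Swamee-Jain: f = 0.03808
h_f = f(L/D)V²/(2g) = 0.03808·(271/0.0674)·1.247²/(2·9.81) = 12.14 m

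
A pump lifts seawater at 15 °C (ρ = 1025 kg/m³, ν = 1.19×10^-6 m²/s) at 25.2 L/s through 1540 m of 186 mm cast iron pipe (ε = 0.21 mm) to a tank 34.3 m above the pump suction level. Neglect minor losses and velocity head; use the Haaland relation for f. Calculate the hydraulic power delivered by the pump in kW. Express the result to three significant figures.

P_hyd ≈ 10.7 kW

V = 4Q/(πD²) = 0.9274 m/s; Re = 1.45×10^5; ε/D = 0.00113; f = 0.02180
h_f = f(L/D)V²/2g = 7.914 m
Total head H = z + h_f = 34.3 + 7.914 = 42.21 m
P_hyd = ρgQH = 1025·9.81·0.0252·42.21 = 10.70 kW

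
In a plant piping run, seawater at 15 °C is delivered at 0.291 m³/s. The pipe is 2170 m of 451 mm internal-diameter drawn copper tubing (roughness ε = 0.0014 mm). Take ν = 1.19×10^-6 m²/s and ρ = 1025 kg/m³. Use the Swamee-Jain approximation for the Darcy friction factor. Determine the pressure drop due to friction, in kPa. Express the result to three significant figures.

V = 4Q/(πD²) = 4·0.291/(π·0.451²) = 1.822 m/s
Re = VD/ν = 1.822·0.451/1.19×10^-6 = 6.90×10^5 → turbulent
ε/D = 0.0014/451 = 3.10×10^-6
Swamee-Jain: f = 0.01243
h_f = f(L/D)V²/(2g) = 0.01243·(2170/0.451)·1.822²/(2·9.81) = 10.11 m
Δp = ρg·h_f = 1025·9.81·10.11 = 101.7 kPa

Δp ≈ 102 kPa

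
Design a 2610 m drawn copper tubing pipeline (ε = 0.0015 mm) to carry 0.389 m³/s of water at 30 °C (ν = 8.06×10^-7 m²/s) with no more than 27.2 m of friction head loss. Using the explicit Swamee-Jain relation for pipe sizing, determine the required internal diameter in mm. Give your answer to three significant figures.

Swamee-Jain (Type III): D = 0.66·[ε^1.25·(LQ²/(gh_f))^4.75 + ν·Q^9.4·(L/(gh_f))^5.2]^0.04
LQ²/(gh_f) = 1.480; L/(gh_f) = 9.781
Term 1 = ε^1.25·(…)^4.75 = 3.38×10^-7; Term 2 = ν·Q^9.4·(…)^5.2 = 1.59×10^-5
D = 0.66·(3.38×10^-7 + 1.59×10^-5)^0.04 = 0.4246 m = 425 mm
Check: V = 2.75 m/s, Re = 1.45×10^6, f = 0.01103, h_f = 26.1 m ≈ 27.2 m ✓

D ≈ 425 mm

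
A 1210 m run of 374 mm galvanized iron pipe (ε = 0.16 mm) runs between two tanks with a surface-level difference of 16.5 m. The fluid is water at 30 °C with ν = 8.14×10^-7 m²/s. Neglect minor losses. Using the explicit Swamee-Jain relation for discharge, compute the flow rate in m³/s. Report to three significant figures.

Q ≈ 0.269 m³/s

Swamee-Jain (Type II): Q = -0.965·√(gD⁵h_f/L)·ln[ε/(3.7D) + √(3.17ν²L/(gD³h_f))]
√(gD⁵h_f/L) = √(9.81·0.374⁵·16.5/1210) = 0.03129
ε/(3.7D) = 1.16×10^-4; √(3.17ν²L/(gD³h_f)) = 1.73×10^-5
Q = -0.965·0.03129·ln(1.329×10^-4) = 0.2695 m³/s
Check: V = 2.45 m/s, Re = 1.13×10^6, f = 0.01673, h_f = 16.6 m ≈ 16.5 m ✓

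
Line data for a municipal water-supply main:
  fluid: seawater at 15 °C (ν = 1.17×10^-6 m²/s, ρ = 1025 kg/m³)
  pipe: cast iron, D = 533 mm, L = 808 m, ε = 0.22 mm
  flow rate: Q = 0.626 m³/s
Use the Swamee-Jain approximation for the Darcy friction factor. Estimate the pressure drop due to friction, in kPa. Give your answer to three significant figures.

Δp ≈ 101 kPa

V = 4Q/(πD²) = 4·0.626/(π·0.533²) = 2.806 m/s
Re = VD/ν = 2.806·0.533/1.17×10^-6 = 1.28×10^6 → turbulent
ε/D = 0.22/533 = 4.13×10^-4
Swamee-Jain: f = 0.01655
h_f = f(L/D)V²/(2g) = 0.01655·(808/0.533)·2.806²/(2·9.81) = 10.07 m
Δp = ρg·h_f = 1025·9.81·10.07 = 101.2 kPa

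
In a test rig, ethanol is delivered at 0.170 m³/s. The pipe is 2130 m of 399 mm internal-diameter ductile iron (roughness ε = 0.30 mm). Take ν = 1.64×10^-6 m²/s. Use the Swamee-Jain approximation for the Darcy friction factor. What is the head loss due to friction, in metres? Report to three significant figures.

V = 4Q/(πD²) = 4·0.170/(π·0.399²) = 1.360 m/s
Re = VD/ν = 1.360·0.399/1.64×10^-6 = 3.31×10^5 → turbulent
ε/D = 0.30/399 = 7.52×10^-4
Swamee-Jain: f = 0.01954
h_f = f(L/D)V²/(2g) = 0.01954·(2130/0.399)·1.360²/(2·9.81) = 9.829 m

h_f ≈ 9.83 m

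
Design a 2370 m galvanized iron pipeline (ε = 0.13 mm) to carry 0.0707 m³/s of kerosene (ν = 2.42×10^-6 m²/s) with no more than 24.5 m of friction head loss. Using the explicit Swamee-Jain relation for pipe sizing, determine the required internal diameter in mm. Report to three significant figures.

Swamee-Jain (Type III): D = 0.66·[ε^1.25·(LQ²/(gh_f))^4.75 + ν·Q^9.4·(L/(gh_f))^5.2]^0.04
LQ²/(gh_f) = 0.04929; L/(gh_f) = 9.861
Term 1 = ε^1.25·(…)^4.75 = 8.57×10^-12; Term 2 = ν·Q^9.4·(…)^5.2 = 5.45×10^-12
D = 0.66·(8.57×10^-12 + 5.45×10^-12)^0.04 = 0.2429 m = 243 mm
Check: V = 1.53 m/s, Re = 1.53×10^5, f = 0.01960, h_f = 22.7 m ≈ 24.5 m ✓

D ≈ 243 mm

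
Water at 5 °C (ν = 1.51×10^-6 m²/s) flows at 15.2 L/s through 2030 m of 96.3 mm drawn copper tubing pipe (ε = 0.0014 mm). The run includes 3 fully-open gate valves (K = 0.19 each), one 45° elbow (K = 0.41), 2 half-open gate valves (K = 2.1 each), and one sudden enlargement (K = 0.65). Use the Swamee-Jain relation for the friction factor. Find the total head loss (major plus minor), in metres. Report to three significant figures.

V = 4Q/(πD²) = 2.087 m/s; V²/2g = 0.2220 m
Re = 1.33×10^5, ε/D = 1.45×10^-5 → f = 0.01695 (Swamee-Jain)
Major: h_f = f(L/D)·V²/2g = 0.01695·21080·0.2220 = 79.30 m
Minor: ΣK = 5.83; h_m = ΣK·V²/2g = 1.294 m
Total H_L = 79.30 + 1.294 = 80.59 m

H_L ≈ 80.6 m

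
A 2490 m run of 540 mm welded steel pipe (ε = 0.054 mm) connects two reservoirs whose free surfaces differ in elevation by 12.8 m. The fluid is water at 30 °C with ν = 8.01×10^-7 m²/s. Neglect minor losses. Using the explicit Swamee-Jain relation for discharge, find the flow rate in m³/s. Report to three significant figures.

Q ≈ 0.467 m³/s

Swamee-Jain (Type II): Q = -0.965·√(gD⁵h_f/L)·ln[ε/(3.7D) + √(3.17ν²L/(gD³h_f))]
√(gD⁵h_f/L) = √(9.81·0.540⁵·12.8/2490) = 0.04812
ε/(3.7D) = 2.70×10^-5; √(3.17ν²L/(gD³h_f)) = 1.60×10^-5
Q = -0.965·0.04812·ln(4.303×10^-5) = 0.4668 m³/s
Check: V = 2.04 m/s, Re = 1.37×10^6, f = 0.01318, h_f = 12.9 m ≈ 12.8 m ✓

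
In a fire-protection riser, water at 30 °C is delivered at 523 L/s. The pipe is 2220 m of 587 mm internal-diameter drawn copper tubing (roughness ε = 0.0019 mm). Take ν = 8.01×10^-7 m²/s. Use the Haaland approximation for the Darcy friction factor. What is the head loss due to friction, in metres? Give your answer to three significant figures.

V = 4Q/(πD²) = 4·0.523/(π·0.587²) = 1.933 m/s
Re = VD/ν = 1.933·0.587/8.01×10^-7 = 1.42×10^6 → turbulent
ε/D = 0.0019/587 = 3.24×10^-6
Haaland: f = 0.01101
h_f = f(L/D)V²/(2g) = 0.01101·(2220/0.587)·1.933²/(2·9.81) = 7.923 m

h_f ≈ 7.92 m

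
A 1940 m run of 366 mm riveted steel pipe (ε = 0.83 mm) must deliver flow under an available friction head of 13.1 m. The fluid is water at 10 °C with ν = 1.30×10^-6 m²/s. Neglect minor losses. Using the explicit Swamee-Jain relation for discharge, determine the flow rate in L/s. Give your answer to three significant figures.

Q ≈ 148 L/s

Swamee-Jain (Type II): Q = -0.965·√(gD⁵h_f/L)·ln[ε/(3.7D) + √(3.17ν²L/(gD³h_f))]
√(gD⁵h_f/L) = √(9.81·0.366⁵·13.1/1940) = 0.02086
ε/(3.7D) = 6.13×10^-4; √(3.17ν²L/(gD³h_f)) = 4.06×10^-5
Q = -0.965·0.02086·ln(6.535×10^-4) = 0.1476 m³/s
Check: V = 1.40 m/s, Re = 3.95×10^5, f = 0.02477, h_f = 13.2 m ≈ 13.1 m ✓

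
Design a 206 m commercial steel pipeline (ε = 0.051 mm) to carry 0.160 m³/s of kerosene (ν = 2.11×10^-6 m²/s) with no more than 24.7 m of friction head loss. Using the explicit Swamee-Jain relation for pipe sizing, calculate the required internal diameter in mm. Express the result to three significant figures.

Swamee-Jain (Type III): D = 0.66·[ε^1.25·(LQ²/(gh_f))^4.75 + ν·Q^9.4·(L/(gh_f))^5.2]^0.04
LQ²/(gh_f) = 0.02176; L/(gh_f) = 0.8502
Term 1 = ε^1.25·(…)^4.75 = 5.48×10^-14; Term 2 = ν·Q^9.4·(…)^5.2 = 3.00×10^-14
D = 0.66·(5.48×10^-14 + 3.00×10^-14)^0.04 = 0.1980 m = 198 mm
Check: V = 5.20 m/s, Re = 4.88×10^5, f = 0.01606, h_f = 23.0 m ≈ 24.7 m ✓

D ≈ 198 mm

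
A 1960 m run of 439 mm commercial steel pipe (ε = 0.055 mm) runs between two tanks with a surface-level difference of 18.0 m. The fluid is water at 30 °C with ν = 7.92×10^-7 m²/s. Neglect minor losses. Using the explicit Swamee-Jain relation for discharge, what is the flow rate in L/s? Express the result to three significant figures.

Swamee-Jain (Type II): Q = -0.965·√(gD⁵h_f/L)·ln[ε/(3.7D) + √(3.17ν²L/(gD³h_f))]
√(gD⁵h_f/L) = √(9.81·0.439⁵·18.0/1960) = 0.03833
ε/(3.7D) = 3.39×10^-5; √(3.17ν²L/(gD³h_f)) = 1.62×10^-5
Q = -0.965·0.03833·ln(5.001×10^-5) = 0.3663 m³/s
Check: V = 2.42 m/s, Re = 1.34×10^6, f = 0.01359, h_f = 18.1 m ≈ 18.0 m ✓

Q ≈ 366 L/s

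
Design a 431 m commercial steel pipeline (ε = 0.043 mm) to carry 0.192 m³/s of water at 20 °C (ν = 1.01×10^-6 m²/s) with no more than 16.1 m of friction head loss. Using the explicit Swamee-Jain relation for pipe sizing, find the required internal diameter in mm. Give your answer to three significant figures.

Swamee-Jain (Type III): D = 0.66·[ε^1.25·(LQ²/(gh_f))^4.75 + ν·Q^9.4·(L/(gh_f))^5.2]^0.04
LQ²/(gh_f) = 0.1006; L/(gh_f) = 2.729
Term 1 = ε^1.25·(…)^4.75 = 6.37×10^-11; Term 2 = ν·Q^9.4·(…)^5.2 = 3.42×10^-11
D = 0.66·(6.37×10^-11 + 3.42×10^-11)^0.04 = 0.2625 m = 263 mm
Check: V = 3.55 m/s, Re = 9.22×10^5, f = 0.01443, h_f = 15.2 m ≈ 16.1 m ✓

D ≈ 263 mm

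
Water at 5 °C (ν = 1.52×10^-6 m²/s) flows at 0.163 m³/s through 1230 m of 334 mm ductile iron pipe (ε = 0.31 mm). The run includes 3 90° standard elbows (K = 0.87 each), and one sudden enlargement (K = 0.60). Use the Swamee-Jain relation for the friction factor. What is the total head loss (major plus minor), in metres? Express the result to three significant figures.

H_L ≈ 13.7 m

V = 4Q/(πD²) = 1.860 m/s; V²/2g = 0.1764 m
Re = 4.09×10^5, ε/D = 9.28×10^-4 → f = 0.02018 (Swamee-Jain)
Major: h_f = f(L/D)·V²/2g = 0.02018·3683·0.1764 = 13.11 m
Minor: ΣK = 3.21; h_m = ΣK·V²/2g = 0.5663 m
Total H_L = 13.11 + 0.5663 = 13.67 m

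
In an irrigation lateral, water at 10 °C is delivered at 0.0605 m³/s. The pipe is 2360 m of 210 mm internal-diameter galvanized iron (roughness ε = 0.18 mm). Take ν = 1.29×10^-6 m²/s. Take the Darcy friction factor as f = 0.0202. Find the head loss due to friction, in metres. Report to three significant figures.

V = 4Q/(πD²) = 4·0.0605/(π·0.210²) = 1.747 m/s
h_f = f(L/D)V²/(2g) = 0.02020·(2360/0.210)·1.747²/(2·9.81) = 35.30 m

h_f ≈ 35.3 m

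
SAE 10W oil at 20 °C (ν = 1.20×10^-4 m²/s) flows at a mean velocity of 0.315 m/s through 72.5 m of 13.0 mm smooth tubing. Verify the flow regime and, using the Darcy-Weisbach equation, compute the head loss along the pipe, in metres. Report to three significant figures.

h_f ≈ 52.9 m

Re = VD/ν = 0.315·0.01300/1.20×10^-4 = 34.1 → laminar (Re < 2300)
f = 64/Re = 1.875
h_f = f(L/D)V²/(2g) = 1.875·(72.5/0.01300)·0.315²/(2·9.81) = 52.90 m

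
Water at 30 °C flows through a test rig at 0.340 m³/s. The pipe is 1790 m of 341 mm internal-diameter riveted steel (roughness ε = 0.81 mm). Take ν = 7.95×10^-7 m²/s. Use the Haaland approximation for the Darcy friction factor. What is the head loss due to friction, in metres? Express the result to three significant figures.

V = 4Q/(πD²) = 4·0.340/(π·0.341²) = 3.723 m/s
Re = VD/ν = 3.723·0.341/7.95×10^-7 = 1.60×10^6 → turbulent
ε/D = 0.81/341 = 0.00238
Haaland: f = 0.02467
h_f = f(L/D)V²/(2g) = 0.02467·(1790/0.341)·3.723²/(2·9.81) = 91.48 m

h_f ≈ 91.5 m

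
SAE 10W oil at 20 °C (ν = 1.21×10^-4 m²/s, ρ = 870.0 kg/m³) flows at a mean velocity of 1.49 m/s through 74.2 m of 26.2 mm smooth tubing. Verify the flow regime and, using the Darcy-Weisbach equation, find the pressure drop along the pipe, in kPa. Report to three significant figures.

Re = VD/ν = 1.49·0.02620/1.21×10^-4 = 323 → laminar (Re < 2300)
f = 64/Re = 0.1984
h_f = f(L/D)V²/(2g) = 0.1984·(74.2/0.02620)·1.49²/(2·9.81) = 63.57 m
Δp = ρg·h_f = 870.0·9.81·63.57 = 542.6 kPa

Δp ≈ 543 kPa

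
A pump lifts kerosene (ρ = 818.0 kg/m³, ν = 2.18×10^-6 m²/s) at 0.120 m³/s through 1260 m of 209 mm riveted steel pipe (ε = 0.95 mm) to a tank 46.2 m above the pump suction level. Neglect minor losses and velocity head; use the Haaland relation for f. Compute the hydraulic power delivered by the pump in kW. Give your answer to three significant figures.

V = 4Q/(πD²) = 3.498 m/s; Re = 3.35×10^5; ε/D = 0.00455; f = 0.02984
h_f = f(L/D)V²/2g = 112.2 m
Total head H = z + h_f = 46.2 + 112.2 = 158.4 m
P_hyd = ρgQH = 818.0·9.81·0.120·158.4 = 152.5 kW

P_hyd ≈ 153 kW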